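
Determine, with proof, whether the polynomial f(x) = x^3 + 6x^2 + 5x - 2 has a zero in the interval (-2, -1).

Such a root exists.

f(-2) = 4 and f(-1) = -2, which have opposite signs.
Since f is a polynomial it is continuous on [-2, -1].
By the Intermediate Value Theorem f must vanish at some point of (-2, -1).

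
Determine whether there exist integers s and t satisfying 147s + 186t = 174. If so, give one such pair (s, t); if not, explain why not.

gcd(147, 186) = 3, and 3 divides 174, so integer solutions exist.
Dividing through by 3 reduces the equation to 49s + 62t = 58.
Euclidean algorithm: 62 = 1·49 + 13, 49 = 3·13 + 10, 13 = 1·10 + 3, 10 = 3·3 + 1, 3 = 3·1 + 0.
Back-substituting, 1 = 10 − 3·3 = 10 − 3·(13 − 1·10) = −3·13 + 4·10 = −3·13 + 4·(49 − 3·13) = 4·49 − 15·13 = 4·49 − 15·(62 − 1·49) = −15·62 + 19·49; that is, 49·19 + 62·(-15) = 1.
Multiplying through by 58: s = 19·58 = 1102, t = (-15)·58 = -870 is a solution.
The general solution is s = 1102 + 62k, t = -870 − 49k; taking k = -17 gives the smaller pair s = 48, t = -37.
Check: 147·48 + 186·(-37) = 7056 − 6882 = 174. ✓

s = 48, t = -37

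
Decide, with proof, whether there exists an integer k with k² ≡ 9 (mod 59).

Take k = 3. Then 3² = 9, and since 0 ≤ 9 < 59 this is already reduced: 3² ≡ 9 (mod 59).

k = 3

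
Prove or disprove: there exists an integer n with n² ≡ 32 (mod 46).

n = 20

Take n = 20. Then 20² = 400 = 8·46 + 32, so 20² ≡ 32 (mod 46).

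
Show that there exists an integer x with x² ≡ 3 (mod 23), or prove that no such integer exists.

x = 16

Take x = 16. Then 16² = 256 = 11·23 + 3, so 16² ≡ 3 (mod 23).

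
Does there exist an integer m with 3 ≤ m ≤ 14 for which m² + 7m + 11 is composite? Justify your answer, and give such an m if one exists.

At m = 14: 14² + 7·14 + 11 = 305 = 5·61, which is composite.

m = 14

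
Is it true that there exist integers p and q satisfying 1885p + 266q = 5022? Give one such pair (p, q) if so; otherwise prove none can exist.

p = 68, q = -463

Since gcd(1885, 266) = 1, every integer is an integer combination of 1885 and 266.
Euclidean algorithm: 1885 = 7·266 + 23, 266 = 11·23 + 13, 23 = 1·13 + 10, 13 = 1·10 + 3, 10 = 3·3 + 1, 3 = 3·1 + 0.
Unwinding: 1 = 10 − 3·3 = 10 − 3·(13 − 1·10) = −3·13 + 4·10 = −3·13 + 4·(23 − 1·13) = 4·23 − 7·13 = 4·23 − 7·(266 − 11·23) = −7·266 + 81·23 = −7·266 + 81·(1885 − 7·266) = 81·1885 − 574·266, i.e. 1885·81 + 266·(-574) = 1.
Times 5022: 1885·406782 + 266·(-2882628) = 5022, so (406782, -2882628) solves it.
Subtracting 1529·266 from p and adding 1529·1885 to q gives the tidier solution (68, -463).
Check: 1885·68 + 266·(-463) = 128180 − 123158 = 5022. ✓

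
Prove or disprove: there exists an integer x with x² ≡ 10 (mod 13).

x = 6

x = 6 works: 6² = 36, and 36 − 10 = 26 = 2·13.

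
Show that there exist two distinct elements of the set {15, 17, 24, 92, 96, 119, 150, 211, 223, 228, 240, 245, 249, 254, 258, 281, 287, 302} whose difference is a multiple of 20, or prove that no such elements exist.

No, no such pair exists.

Residues mod 20: 15↦15, 17↦17, 24↦4, 92↦12, 96↦16, 119↦19, 150↦10, 211↦11, 223↦3, 228↦8, 240↦0, 245↦5, 249↦9, 254↦14, 258↦18, 281↦1, 287↦7, 302↦2.
All 18 residues are distinct, so no two elements differ by a multiple of 20.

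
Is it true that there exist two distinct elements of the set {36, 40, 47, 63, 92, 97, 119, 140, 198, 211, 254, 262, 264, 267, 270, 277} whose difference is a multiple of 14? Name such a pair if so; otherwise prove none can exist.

The pair (36, 92) works.

Reduce each element mod 14: 36↦8, 40↦12, 47↦5, 63↦7, 92↦8, 97↦13, 119↦7, 140↦0, 198↦2, 211↦1, 254↦2, 262↦10, 264↦12, 267↦1, 270↦4, 277↦11. The residue 8 repeats (at 36 and 92), and 92 − 36 = 56 = 4·14.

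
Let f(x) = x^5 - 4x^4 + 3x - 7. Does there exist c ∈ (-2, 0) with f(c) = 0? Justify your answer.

The endpoint values f(-2) = -109 and f(0) = -7 are both negative. Claim: f(x) < 0 for every x in (-2, 0).
Shift to the endpoint 0: with x = −u (0 < u < 2), one computes f(−u) = -u^5 - 4u^4 - 3u - 7.
The nonzero coefficients here are all negative, so for u > 0 every term is negative (or zero), and the constant term -7 is strictly negative.
Therefore f(x) < 0 throughout (-2, 0), and f has no zero there.

No.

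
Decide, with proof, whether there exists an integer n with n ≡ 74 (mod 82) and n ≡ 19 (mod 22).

No such integer exists.

Both moduli are multiples of 2 = gcd(82, 22), so any solution would satisfy n ≡ 74 and n ≡ 19 modulo 2 simultaneously.
These are incompatible: 74 − 19 = 55 is not divisible by 2.
So no integer satisfies both congruences.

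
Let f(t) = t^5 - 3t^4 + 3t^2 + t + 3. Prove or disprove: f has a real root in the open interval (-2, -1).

f(-2) = -67 and f(-1) = 1, which have opposite signs.
As a polynomial, f is continuous on every closed interval.
By the Intermediate Value Theorem, f takes the value 0 somewhere in the open interval.

Such a root exists.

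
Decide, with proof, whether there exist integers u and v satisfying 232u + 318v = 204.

u = 42, v = -30

Every value of 232u + 318v is a multiple of gcd(232, 318) = 2; since 2 ∣ 204, solutions exist.
Dividing through by 2 reduces the equation to 116u + 159v = 102.
Run the Euclidean algorithm on 159 and 116: 159 = 1·116 + 43, 116 = 2·43 + 30, 43 = 1·30 + 13, 30 = 2·13 + 4, 13 = 3·4 + 1, 4 = 4·1 + 0.
Unwinding: 1 = 13 − 3·4 = 13 − 3·(30 − 2·13) = −3·30 + 7·13 = −3·30 + 7·(43 − 1·30) = 7·43 − 10·30 = 7·43 − 10·(116 − 2·43) = −10·116 + 27·43 = −10·116 + 27·(159 − 1·116) = 27·159 − 37·116, i.e. 116·(-37) + 159·27 = 1.
Multiplying through by 102: u = (-37)·102 = -3774, v = 27·102 = 2754 is a solution.
Shifting by a multiple of (159, −116) keeps it a solution: u = -3774 + 24·159 = 42, v = 2754 − 24·116 = -30.
Check: 232·42 + 318·(-30) = 9744 − 9540 = 204. ✓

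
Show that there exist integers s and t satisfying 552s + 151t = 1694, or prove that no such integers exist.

s = 101, t = -358

Since gcd(552, 151) = 1, every integer is an integer combination of 552 and 151.
Euclidean algorithm: 552 = 3·151 + 99, 151 = 1·99 + 52, 99 = 1·52 + 47, 52 = 1·47 + 5, 47 = 9·5 + 2, 5 = 2·2 + 1, 2 = 2·1 + 0.
Back-substituting, 1 = 5 − 2·2 = 5 − 2·(47 − 9·5) = −2·47 + 19·5 = −2·47 + 19·(52 − 1·47) = 19·52 − 21·47 = 19·52 − 21·(99 − 1·52) = −21·99 + 40·52 = −21·99 + 40·(151 − 1·99) = 40·151 − 61·99 = 40·151 − 61·(552 − 3·151) = −61·552 + 223·151; that is, 552·(-61) + 151·223 = 1.
Times 1694: 552·(-103334) + 151·377762 = 1694, so (-103334, 377762) solves it.
The general solution is s = -103334 + 151k, t = 377762 − 552k; taking k = 685 gives the smaller pair s = 101, t = -358.
Check: 552·101 + 151·(-358) = 55752 − 54058 = 1694. ✓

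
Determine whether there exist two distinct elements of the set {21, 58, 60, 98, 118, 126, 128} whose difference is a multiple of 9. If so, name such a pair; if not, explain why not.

Residues mod 9: 21↦3, 58↦4, 60↦6, 98↦8, 118↦1, 126↦0, 128↦2.
All 7 residues are distinct, so no two elements differ by a multiple of 9.

No, no such pair exists.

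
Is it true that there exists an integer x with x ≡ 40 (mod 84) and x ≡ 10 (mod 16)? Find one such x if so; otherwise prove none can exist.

Reduce both congruences modulo 4, which divides 84 and 16: they say x ≡ 40 (mod 4) and x ≡ 10 (mod 4).
However 40 ≡ 0 and 10 ≡ 2 (mod 4), and 0 ≠ 2.
Hence the system has no solution.

There is no such integer.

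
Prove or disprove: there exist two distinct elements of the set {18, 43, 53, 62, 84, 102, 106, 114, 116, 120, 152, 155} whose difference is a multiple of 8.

18 mod 8 = 2 and 106 mod 8 = 2, so 106 − 18 = 88 = 11·8.

Yes: 18 and 106.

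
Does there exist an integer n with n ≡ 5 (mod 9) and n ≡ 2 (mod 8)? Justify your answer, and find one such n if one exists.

Since 9 and 8 share no common factor, CRT says the pair of congruences has a solution (unique mod 72).
Write n = 5 + 9t and require 5 + 9t ≡ 2 (mod 8), i.e. 9t ≡ 5 (mod 8).
9 ≡ 1 (mod 8), so this reads 1t ≡ 5 (mod 8). So t ≡ 5 (mod 8).
With t = 5: n = 5 + 9·5 = 50.
Check: 50 mod 9 = 5, 50 mod 8 = 2. ✓

n = 50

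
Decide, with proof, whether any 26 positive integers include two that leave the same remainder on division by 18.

There are exactly 18 possible remainders on division by 18.
With 26 integers and only 18 classes, the pigeonhole principle forces two of them, say a and b, into the same class.
So a and b have equal remainders mod 18, which is exactly what was to be shown.

True.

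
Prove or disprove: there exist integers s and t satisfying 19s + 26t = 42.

s = 20, t = -13

Since gcd(19, 26) = 1, every integer is an integer combination of 19 and 26.
Euclidean algorithm: 26 = 1·19 + 7, 19 = 2·7 + 5, 7 = 1·5 + 2, 5 = 2·2 + 1, 2 = 2·1 + 0.
Back-substituting, 1 = 5 − 2·2 = 5 − 2·(7 − 1·5) = −2·7 + 3·5 = −2·7 + 3·(19 − 2·7) = 3·19 − 8·7 = 3·19 − 8·(26 − 1·19) = −8·26 + 11·19; that is, 19·11 + 26·(-8) = 1.
Scaling by 42 gives the particular solution (s, t) = (462, -336).
Shifting by a multiple of (26, −19) keeps it a solution: s = 462 − 17·26 = 20, t = -336 + 17·19 = -13.
Check: 19·20 + 26·(-13) = 380 − 338 = 42. ✓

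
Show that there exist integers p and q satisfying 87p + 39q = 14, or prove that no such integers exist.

No such integers exist.

gcd(87, 39) = 3, so every integer of the form 87p + 39q is a multiple of 3.
However 14 leaves remainder 2 on division by 3.
Hence no integers p, q satisfy the equation.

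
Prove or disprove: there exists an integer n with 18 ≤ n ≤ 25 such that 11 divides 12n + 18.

The values of 12n + 18 for n = 18, 19, …, 25 are 234, 246, 258, 270, 282, 294, 306, 318; reduced mod 11 these are 3, 4, 5, 6, 7, 8, 9, 10.
None is 0, so 11 never divides 12n + 18 on this range.

There is no such integer n in that range.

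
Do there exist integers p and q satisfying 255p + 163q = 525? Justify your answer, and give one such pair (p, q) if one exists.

p = 50, q = -75

Since gcd(255, 163) = 1, every integer is an integer combination of 255 and 163.
Dividing repeatedly: 255 = 1·163 + 92, 163 = 1·92 + 71, 92 = 1·71 + 21, 71 = 3·21 + 8, 21 = 2·8 + 5, 8 = 1·5 + 3, 5 = 1·3 + 2, 3 = 1·2 + 1, 2 = 2·1 + 0.
Working back up the chain: 1 = 3 − 1·2 = 3 − (5 − 1·3) = −5 + 2·3 = −5 + 2·(8 − 1·5) = 2·8 − 3·5 = 2·8 − 3·(21 − 2·8) = −3·21 + 8·8 = −3·21 + 8·(71 − 3·21) = 8·71 − 27·21 = 8·71 − 27·(92 − 1·71) = −27·92 + 35·71 = −27·92 + 35·(163 − 1·92) = 35·163 − 62·92 = 35·163 − 62·(255 − 1·163) = −62·255 + 97·163. So 255·(-62) + 163·97 = 1.
Multiplying through by 525: p = (-62)·525 = -32550, q = 97·525 = 50925 is a solution.
Shifting by a multiple of (163, −255) keeps it a solution: p = -32550 + 200·163 = 50, q = 50925 − 200·255 = -75.
Check: 255·50 + 163·(-75) = 12750 − 12225 = 525. ✓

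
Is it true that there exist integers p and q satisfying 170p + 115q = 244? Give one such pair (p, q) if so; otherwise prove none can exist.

Both 170 and 115 are divisible by gcd(170, 115) = 5, hence so is any combination 170p + 115q.
But 244 = 5·48 + 4, so 5 ∤ 244.
Hence no integers p, q satisfy the equation.

There are no such integers.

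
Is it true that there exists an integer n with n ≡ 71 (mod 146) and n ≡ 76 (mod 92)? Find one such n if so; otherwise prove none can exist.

gcd(146, 92) = 2. If n ≡ 71 (mod 146) and n ≡ 76 (mod 92), then n ≡ 71 (mod 2) and n ≡ 76 (mod 2).
These are incompatible: 71 − 76 = -5 is not divisible by 2.
So no integer satisfies both congruences.

No, no such integer exists.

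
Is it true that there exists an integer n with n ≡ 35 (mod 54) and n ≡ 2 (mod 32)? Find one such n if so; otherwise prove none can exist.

gcd(54, 32) = 2. If n ≡ 35 (mod 54) and n ≡ 2 (mod 32), then n ≡ 35 (mod 2) and n ≡ 2 (mod 2).
However 35 ≡ 1 and 2 ≡ 0 (mod 2), and 1 ≠ 0.
So no integer satisfies both congruences.

No, no such integer exists.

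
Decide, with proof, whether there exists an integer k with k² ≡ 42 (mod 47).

k = 29

Take k = 29. Then 29² = 841 = 17·47 + 42, so 29² ≡ 42 (mod 47).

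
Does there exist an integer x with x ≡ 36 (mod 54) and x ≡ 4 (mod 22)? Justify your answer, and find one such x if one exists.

x = 576

Here gcd(54, 22) = 2, and both 36 and 4 leave remainder 0 mod 2, so the system is consistent.
Write x = 36 + 54t. Then 54t ≡ 4 − 36 ≡ 12 (mod 22); dividing through by 2 gives 27t ≡ 6 (mod 11).
27 ≡ 5 (mod 11), so this reads 5t ≡ 6 (mod 11). To invert 5 modulo 11: 11 = 2·5 + 1, 5 = 5·1 + 0, and unwinding, 1 = 11 − 2·5. Thus 5⁻¹ ≡ -2 ≡ 9 (mod 11).
Therefore t ≡ 9·6 = 54 ≡ 10 (mod 11).
Then x = 36 + 54·10 = 576.
Indeed 576 ≡ 36 (mod 54) and 576 ≡ 4 (mod 22).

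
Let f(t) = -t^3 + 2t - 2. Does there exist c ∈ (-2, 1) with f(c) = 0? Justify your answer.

Yes, f has a root in the interval.

f(-2) = 2 and f(1) = -1, which have opposite signs.
f is continuous everywhere (it is a polynomial), in particular on [-2, 1].
So by the Intermediate Value Theorem there is a c strictly between -2 and 1 with f(c) = 0.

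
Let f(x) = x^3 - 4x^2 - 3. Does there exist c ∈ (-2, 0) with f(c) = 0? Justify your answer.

The endpoint values f(-2) = -27 and f(0) = -3 are both negative. Claim: f(x) < 0 for every x in (-2, 0).
Substitute x = −u, where 0 < u < 2 on the interval. Expanding, f(−u) = -u^3 - 4u^2 - 3.
All 3 nonzero coefficients of this polynomial in u are negative; hence for u > 0 the value is a sum of negative terms (the constant -3 among them).
Therefore f(x) < 0 throughout (-2, 0), and f has no zero there.

f has no root in that interval.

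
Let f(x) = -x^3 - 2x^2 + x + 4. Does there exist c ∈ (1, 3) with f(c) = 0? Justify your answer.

f(1) = 2 and f(3) = -38, which have opposite signs.
Since f is a polynomial it is continuous on [1, 3].
The Intermediate Value Theorem then guarantees some c ∈ (1, 3) with f(c) = 0.

Yes, f has a root in the interval.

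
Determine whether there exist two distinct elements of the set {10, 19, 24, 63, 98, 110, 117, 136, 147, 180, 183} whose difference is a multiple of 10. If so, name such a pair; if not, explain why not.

10 mod 10 = 0 and 110 mod 10 = 0, so 110 − 10 = 100 = 10·10.

The pair (10, 110) works.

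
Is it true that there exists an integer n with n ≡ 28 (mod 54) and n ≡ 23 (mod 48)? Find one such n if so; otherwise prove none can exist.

Both moduli are multiples of 6 = gcd(54, 48), so any solution would satisfy n ≡ 28 and n ≡ 23 modulo 6 simultaneously.
These are incompatible: 28 − 23 = 5 is not divisible by 6.
So no integer satisfies both congruences.

No, no such integer exists.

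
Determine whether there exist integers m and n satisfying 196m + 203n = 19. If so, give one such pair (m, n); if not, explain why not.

Both 196 and 203 are divisible by gcd(196, 203) = 7, hence so is any combination 196m + 203n.
However 19 leaves remainder 5 on division by 7.
So the equation is unsolvable over ℤ.

No such integers exist.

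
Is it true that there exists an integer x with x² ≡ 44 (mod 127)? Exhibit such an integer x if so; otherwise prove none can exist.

x = 67

Take x = 67. Then 67² = 4489 = 35·127 + 44, so 67² ≡ 44 (mod 127).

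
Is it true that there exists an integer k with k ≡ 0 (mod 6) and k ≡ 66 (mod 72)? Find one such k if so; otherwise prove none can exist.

k = 66

The moduli are not coprime: gcd(6, 72) = 6. Compatibility requires 6 ∣ (66 − 0) = 66, which holds, so solutions exist.
Write k = 0 + 6t. Then 6t ≡ 66 − 0 ≡ 66 (mod 72); dividing through by 6 gives 1t ≡ 11 (mod 12).
So t ≡ 11 (mod 12).
Then k = 0 + 6·11 = 66.
Indeed 66 ≡ 0 (mod 6) and 66 ≡ 66 (mod 72).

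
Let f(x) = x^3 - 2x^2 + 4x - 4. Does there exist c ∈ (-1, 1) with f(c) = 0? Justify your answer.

f(-1) = -11 and f(1) = -1, both negative.
The derivative f'(x) = 3x^2 - 4x + 4 is a quadratic with discriminant (-4)² − 4·3·4 = -32 < 0; it never vanishes, so it is always positive (sign of the leading coefficient).
Hence f is strictly increasing on ℝ, and in particular on [-1, 1]. A strictly monotone function with same-sign endpoint values stays negative on the whole interval, so f has no zero in (-1, 1).

No.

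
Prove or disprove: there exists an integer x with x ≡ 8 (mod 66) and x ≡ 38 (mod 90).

The moduli are not coprime: gcd(66, 90) = 6. Compatibility requires 6 ∣ (38 − 8) = 30, which holds, so solutions exist.
Write x = 8 + 66t. Then 66t ≡ 38 − 8 ≡ 30 (mod 90); dividing through by 6 gives 11t ≡ 5 (mod 15).
Since 11·11 = 121 = 8·15 + 1, the inverse of 11 mod 15 is 11.
Multiplying by 11: t ≡ 11·5 = 55 ≡ 10 (mod 15).
Then x = 8 + 66·10 = 668.
Indeed 668 ≡ 8 (mod 66) and 668 ≡ 38 (mod 90).

x = 668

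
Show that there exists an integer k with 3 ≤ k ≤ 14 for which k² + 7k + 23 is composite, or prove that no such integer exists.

At k = 7: 7² + 7·7 + 23 = 121 = 11·11, which is composite.

k = 7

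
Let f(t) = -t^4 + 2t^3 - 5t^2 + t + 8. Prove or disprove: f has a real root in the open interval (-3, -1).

f(-3) = -175 and f(-1) = -1, both negative, so a sign-change argument is unavailable; we show f keeps this sign on the whole interval.
Shift to the endpoint -1: with t = -1 − u (0 < u < 2), one computes f(-1 − u) = -u^4 - 6u^3 - 17u^2 - 21u - 1.
All 5 nonzero coefficients of this polynomial in u are negative; hence for u > 0 the value is a sum of negative terms (the constant -1 among them).
Therefore f(t) < 0 throughout (-3, -1), and f has no zero there.

No.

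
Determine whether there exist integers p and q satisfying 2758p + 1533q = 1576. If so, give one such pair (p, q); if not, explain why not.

Any value of 2758p + 1533q is a multiple of gcd(2758, 1533) = 7.
But 1576 is not a multiple of 7 (it leaves remainder 1).
Hence no integers p, q satisfy the equation.

No such integers exist.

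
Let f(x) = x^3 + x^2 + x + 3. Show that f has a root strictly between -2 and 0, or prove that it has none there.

f(-2) = -3 and f(0) = 3, which have opposite signs.
Since f is a polynomial it is continuous on [-2, 0].
By the Intermediate Value Theorem, f takes the value 0 somewhere in the open interval.

Yes, f has a root in the interval.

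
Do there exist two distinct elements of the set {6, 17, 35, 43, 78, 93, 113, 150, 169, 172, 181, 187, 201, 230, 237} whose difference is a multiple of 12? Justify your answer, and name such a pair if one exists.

6 mod 12 = 6 and 78 mod 12 = 6, so 78 − 6 = 72 = 6·12.

The pair (6, 78) works.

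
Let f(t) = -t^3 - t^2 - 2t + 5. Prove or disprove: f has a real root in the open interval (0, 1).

No such root exists.

f(0) = 5 and f(1) = 1, both positive.
f'(t) = -3t^2 - 2t - 2 has discriminant (-2)² − 4·(-3)·(-2) = -20 < 0, so f' has no real roots and is negative for every real t.
Hence f is strictly decreasing on ℝ, and in particular on [0, 1]. A strictly monotone function with same-sign endpoint values stays positive on the whole interval, so f has no zero in (0, 1).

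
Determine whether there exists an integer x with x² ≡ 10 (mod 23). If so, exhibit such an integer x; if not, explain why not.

Apply Euler's criterion with the prime 23: 10 is a quadratic residue iff 10^11 ≡ 1 (mod 23), and a non-residue iff it is ≡ −1.
Repeated squaring mod 23: 10^2 = 100 ≡ 8; 10^4 ≡ 8² = 64 ≡ 18; 10^8 ≡ 18² = 324 ≡ 2.
Since 11 = 8 + 2 + 1, 10^11 ≡ 2 · 8 · 10; multiplying out mod 23: 2·8 = 16 ≡ 16, then 16·10 = 160 ≡ 22. Thus 10^11 ≡ 22 ≡ −1 (mod 23).
By Euler's criterion 10 is a quadratic non-residue mod 23: no x satisfies x² ≡ 10 (mod 23).

No, no such integer exists.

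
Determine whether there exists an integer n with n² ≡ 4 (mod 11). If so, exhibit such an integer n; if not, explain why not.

n = 9

n = 9 works: 9² = 81, and 81 − 4 = 77 = 7·11.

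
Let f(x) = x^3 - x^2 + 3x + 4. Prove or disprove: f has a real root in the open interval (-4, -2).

No such root exists.

f(-4) = -88 and f(-2) = -14, both negative.
f'(x) = 3x^2 - 2x + 3 has discriminant (-2)² − 4·3·3 = -32 < 0, so f' has no real roots and is positive for every real x.
So f is strictly increasing; between -4 and -2 its values lie between f(-4) = -88 and f(-2) = -14, all negative. Therefore f has no root in (-4, -2).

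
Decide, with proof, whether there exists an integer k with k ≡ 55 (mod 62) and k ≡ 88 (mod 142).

No such integer exists.

Reduce both congruences modulo 2, which divides 62 and 142: they say k ≡ 55 (mod 2) and k ≡ 88 (mod 2).
These are incompatible: 55 − 88 = -33 is not divisible by 2.
Hence the system has no solution.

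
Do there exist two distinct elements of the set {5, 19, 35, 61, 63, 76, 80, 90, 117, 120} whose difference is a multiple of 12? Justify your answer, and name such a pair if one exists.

No such pair exists.

Residues mod 12: 5↦5, 19↦7, 35↦11, 61↦1, 63↦3, 76↦4, 80↦8, 90↦6, 117↦9, 120↦0.
No residue repeats among the 10 elements, so no pair has difference ≡ 0 (mod 12).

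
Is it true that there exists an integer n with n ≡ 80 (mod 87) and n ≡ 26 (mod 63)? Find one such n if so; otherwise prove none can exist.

The moduli are not coprime: gcd(87, 63) = 3. Compatibility requires 3 ∣ (26 − 80) = -54, which holds, so solutions exist.
The integers ≡ 80 (mod 87) are 80, 167, 254, 341, …; their remainders mod 63 are 17, 41, 2, 26, so n = 341 is the first that is ≡ 26 (mod 63).
Verify: 341 = 3·87 + 80 and 341 = 5·63 + 26. ✓

n = 341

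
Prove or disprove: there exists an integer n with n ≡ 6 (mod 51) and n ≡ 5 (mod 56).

n = 2301

The moduli 51 and 56 are coprime, so by the Chinese Remainder Theorem a unique solution modulo 2856 exists.
Any solution of the first congruence is n = 6 + 51t; substituting into the second, 51t ≡ 5 − 6 ≡ 55 (mod 56).
Since 51·11 = 561 = 10·56 + 1, the inverse of 51 mod 56 is 11.
Multiplying by 11: t ≡ 11·55 = 605 ≡ 45 (mod 56).
With t = 45: n = 6 + 51·45 = 2301.
Check: 2301 mod 51 = 6, 2301 mod 56 = 5. ✓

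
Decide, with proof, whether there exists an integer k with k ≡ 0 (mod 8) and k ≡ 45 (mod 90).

No such integer exists.

Both moduli are multiples of 2 = gcd(8, 90), so any solution would satisfy k ≡ 0 and k ≡ 45 modulo 2 simultaneously.
But 0 mod 2 = 0 while 45 mod 2 = 1, a contradiction.
Therefore no such k exists.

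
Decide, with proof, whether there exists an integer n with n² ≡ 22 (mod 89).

Take n = 17. Then 17² = 289 = 3·89 + 22, so 17² ≡ 22 (mod 89).

n = 17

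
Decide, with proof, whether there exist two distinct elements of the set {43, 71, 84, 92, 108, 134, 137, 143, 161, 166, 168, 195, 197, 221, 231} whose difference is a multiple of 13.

Both 43 and 108 leave remainder 4 on division by 13; their difference 65 = 5·13 is a multiple of 13.

The pair (43, 108) works.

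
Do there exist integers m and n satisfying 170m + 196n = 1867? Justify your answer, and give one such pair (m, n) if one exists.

Any value of 170m + 196n is a multiple of gcd(170, 196) = 2.
But 1867 = 2·933 + 1, so 2 ∤ 1867.
Therefore 170m + 196n = 1867 has no solution in integers.

There are no such integers.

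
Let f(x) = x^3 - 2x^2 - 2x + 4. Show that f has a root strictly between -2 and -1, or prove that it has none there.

f(-2) = -8 and f(-1) = 3, which have opposite signs.
f is continuous everywhere (it is a polynomial), in particular on [-2, -1].
By the Intermediate Value Theorem f must vanish at some point of (-2, -1).

Such a root exists.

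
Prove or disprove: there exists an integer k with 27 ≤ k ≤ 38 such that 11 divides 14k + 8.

k = 34

Scanning upward from k = 27 gives 386, 400, 414, 428, 442, 456, 470, none divisible by 11. Try k = 34: 14·34 + 8 = 484 = 44·11, which is divisible by 11.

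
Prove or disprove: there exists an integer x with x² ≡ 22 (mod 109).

x = 26

x = 26 works: 26² = 676, and 676 − 22 = 654 = 6·109.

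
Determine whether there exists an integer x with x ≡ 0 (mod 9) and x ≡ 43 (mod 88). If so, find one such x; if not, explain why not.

gcd(9, 88) = 1, so the Chinese Remainder Theorem guarantees exactly one residue class mod 792 satisfying both.
Any solution of the first congruence is x = 0 + 9t; substituting into the second, 9t ≡ 43 − 0 ≡ 43 (mod 88).
Invert 9 mod 88 by the Euclidean algorithm: 88 = 9·9 + 7, 9 = 1·7 + 2, 7 = 3·2 + 1, 2 = 2·1 + 0; back-substituting, 1 = 7 − 3·2 = 7 − 3·(9 − 1·7) = −3·9 + 4·7 = −3·9 + 4·(88 − 9·9) = 4·88 − 39·9. Hence 9·(-39) ≡ 1, so 9⁻¹ ≡ -39 ≡ 49 (mod 88).
Therefore t ≡ 49·43 = 2107 ≡ 83 (mod 88).
Taking t = 83 gives x = 0 + 9·83 = 747.
Indeed 747 ≡ 0 (mod 9) and 747 ≡ 43 (mod 88).

x = 747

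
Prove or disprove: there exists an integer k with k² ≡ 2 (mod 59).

There is no such integer.

Apply Euler's criterion with the prime 59: 2 is a quadratic residue iff 2^29 ≡ 1 (mod 59), and a non-residue iff it is ≡ −1.
Squaring successively (mod 59): 2^2 = 4 ≡ 4; 2^4 ≡ 4² = 16 ≡ 16; 2^8 ≡ 16² = 256 ≡ 20; 2^16 ≡ 20² = 400 ≡ 46.
Since 29 = 16 + 8 + 4 + 1, 2^29 ≡ 46 · 20 · 16 · 2; multiplying out mod 59: 46·20 = 920 ≡ 35, then 35·16 = 560 ≡ 29, then 29·2 = 58 ≡ 58. Thus 2^29 ≡ 58 ≡ −1 (mod 59).
By Euler's criterion 2 is a quadratic non-residue mod 59: no k satisfies k² ≡ 2 (mod 59).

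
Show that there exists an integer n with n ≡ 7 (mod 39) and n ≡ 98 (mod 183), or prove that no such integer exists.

Reduce both congruences modulo 3, which divides 39 and 183: they say n ≡ 7 (mod 3) and n ≡ 98 (mod 3).
However 7 ≡ 1 and 98 ≡ 2 (mod 3), and 1 ≠ 2.
Therefore no such n exists.

There is no such integer.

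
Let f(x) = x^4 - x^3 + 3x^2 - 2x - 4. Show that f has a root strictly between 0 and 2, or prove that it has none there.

f(0) = -4 and f(2) = 12, which have opposite signs.
f is continuous everywhere (it is a polynomial), in particular on [0, 2].
By the Intermediate Value Theorem f must vanish at some point of (0, 2).

Such a root exists.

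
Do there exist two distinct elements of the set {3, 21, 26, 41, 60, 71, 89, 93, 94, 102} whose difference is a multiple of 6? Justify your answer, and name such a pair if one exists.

Reduce each element mod 6: 3↦3, 21↦3, 26↦2, 41↦5, 60↦0, 71↦5, 89↦5, 93↦3, 94↦4, 102↦0. The residue 3 repeats (at 3 and 21), and 21 − 3 = 18 = 3·6.

3 and 21 are such a pair.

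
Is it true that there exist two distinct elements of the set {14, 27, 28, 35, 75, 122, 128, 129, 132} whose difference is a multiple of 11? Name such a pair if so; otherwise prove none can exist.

No such pair exists.

Two integers differ by a multiple of 11 exactly when they have the same residue mod 11. The residues are 14↦3, 27↦5, 28↦6, 35↦2, 75↦9, 122↦1, 128↦7, 129↦8, 132↦0.
These 9 residues are pairwise different, hence no difference of two elements is divisible by 11.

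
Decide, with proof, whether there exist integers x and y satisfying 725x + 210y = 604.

No such integers exist.

Any value of 725x + 210y is a multiple of gcd(725, 210) = 5.
But 604 is not a multiple of 5 (it leaves remainder 4).
Hence no integers x, y satisfy the equation.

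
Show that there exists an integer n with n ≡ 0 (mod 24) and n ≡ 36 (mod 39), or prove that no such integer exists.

Here gcd(24, 39) = 3, and both 0 and 36 leave remainder 0 mod 3, so the system is consistent.
Put n = 0 + 24t, so we need 24t ≡ 36 (mod 39), equivalently (divide by 3) 8t ≡ 12 (mod 13).
Note 8·5 = 40 ≡ 1 (mod 13) (as 40 − 1 = 3·13), so 8⁻¹ ≡ 5.
Therefore t ≡ 5·12 = 60 ≡ 8 (mod 13).
Then n = 0 + 24·8 = 192.
Check: 192 mod 24 = 0, 192 mod 39 = 36. ✓

n = 192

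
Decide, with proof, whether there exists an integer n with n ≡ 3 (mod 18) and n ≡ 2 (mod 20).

Both moduli are multiples of 2 = gcd(18, 20), so any solution would satisfy n ≡ 3 and n ≡ 2 modulo 2 simultaneously.
However 3 ≡ 1 and 2 ≡ 0 (mod 2), and 1 ≠ 0.
Hence the system has no solution.

There is no such integer.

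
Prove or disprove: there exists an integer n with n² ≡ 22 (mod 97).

n = 64

n = 64 works: 64² = 4096, and 4096 − 22 = 4074 = 42·97.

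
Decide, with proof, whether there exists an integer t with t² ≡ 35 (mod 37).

No such integer exists.

37 is prime, so by Euler's criterion 35 is a square mod 37 iff 35^((37−1)/2) = 35^18 ≡ 1 (mod 37).
Squaring successively (mod 37): 35^2 = 1225 ≡ 4; 35^4 ≡ 4² = 16 ≡ 16; 35^8 ≡ 16² = 256 ≡ 34; 35^16 ≡ 34² = 1156 ≡ 9.
Since 18 = 16 + 2, 35^18 ≡ 9 · 4; multiplying out mod 37: 9·4 = 36 ≡ 36. Thus 35^18 ≡ 36 ≡ −1 (mod 37).
The value −1 means 35 is a non-residue modulo 37, so t² ≡ 35 (mod 37) is impossible.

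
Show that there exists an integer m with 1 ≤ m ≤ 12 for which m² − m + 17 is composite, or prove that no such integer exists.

The values for m = 1, 2, …, 12 are 17, 19, 23, 29, 37, 47, 59, 73, 89, 107, 127, 149, and each of these is prime.
So no value in the range makes the expression composite.

No, no such integer m in that range exists.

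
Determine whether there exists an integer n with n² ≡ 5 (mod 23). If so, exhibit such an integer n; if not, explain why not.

No, no such integer exists.

Apply Euler's criterion with the prime 23: 5 is a quadratic residue iff 5^11 ≡ 1 (mod 23), and a non-residue iff it is ≡ −1.
Repeated squaring mod 23: 5^2 = 25 ≡ 2; 5^4 ≡ 2² = 4 ≡ 4; 5^8 ≡ 4² = 16 ≡ 16.
Since 11 = 8 + 2 + 1, 5^11 ≡ 16 · 2 · 5; multiplying out mod 23: 16·2 = 32 ≡ 9, then 9·5 = 45 ≡ 22. Thus 5^11 ≡ 22 ≡ −1 (mod 23).
By Euler's criterion 5 is a quadratic non-residue mod 23: no n satisfies n² ≡ 5 (mod 23).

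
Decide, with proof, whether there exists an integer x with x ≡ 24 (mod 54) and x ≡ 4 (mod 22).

x = 510

The moduli are not coprime: gcd(54, 22) = 2. Compatibility requires 2 ∣ (4 − 24) = -20, which holds, so solutions exist.
Write x = 24 + 54t. Then 54t ≡ 4 − 24 ≡ 2 (mod 22); dividing through by 2 gives 27t ≡ 1 (mod 11).
27 ≡ 5 (mod 11), so this reads 5t ≡ 1 (mod 11). Invert 5 mod 11 by the Euclidean algorithm: 11 = 2·5 + 1, 5 = 5·1 + 0; back-substituting, 1 = 11 − 2·5. Hence 5·(-2) ≡ 1, so 5⁻¹ ≡ -2 ≡ 9 (mod 11).
Therefore t ≡ 9·1 = 9 (mod 11).
Then x = 24 + 54·9 = 510.
Indeed 510 ≡ 24 (mod 54) and 510 ≡ 4 (mod 22).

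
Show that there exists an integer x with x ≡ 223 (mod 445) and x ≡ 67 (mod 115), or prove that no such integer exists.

There is no such integer.

gcd(445, 115) = 5. If x ≡ 223 (mod 445) and x ≡ 67 (mod 115), then x ≡ 223 (mod 5) and x ≡ 67 (mod 5).
These are incompatible: 223 − 67 = 156 is not divisible by 5.
So no integer satisfies both congruences.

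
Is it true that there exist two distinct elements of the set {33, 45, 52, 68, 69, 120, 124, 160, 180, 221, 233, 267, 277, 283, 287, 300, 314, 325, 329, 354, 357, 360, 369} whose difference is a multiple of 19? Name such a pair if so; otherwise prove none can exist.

33 mod 19 = 14 and 52 mod 19 = 14, so 52 − 33 = 19 = 1·19.

33 and 52 are such a pair.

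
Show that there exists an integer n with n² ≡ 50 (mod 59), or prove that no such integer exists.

There is no such integer.

59 is prime, so by Euler's criterion 50 is a square mod 59 iff 50^((59−1)/2) = 50^29 ≡ 1 (mod 59).
Repeated squaring mod 59: 50^2 = 2500 ≡ 22; 50^4 ≡ 22² = 484 ≡ 12; 50^8 ≡ 12² = 144 ≡ 26; 50^16 ≡ 26² = 676 ≡ 27.
Since 29 = 16 + 8 + 4 + 1, 50^29 ≡ 27 · 26 · 12 · 50; multiplying out mod 59: 27·26 = 702 ≡ 53, then 53·12 = 636 ≡ 46, then 46·50 = 2300 ≡ 58. Thus 50^29 ≡ 58 ≡ −1 (mod 59).
The value −1 means 50 is a non-residue modulo 59, so n² ≡ 50 (mod 59) is impossible.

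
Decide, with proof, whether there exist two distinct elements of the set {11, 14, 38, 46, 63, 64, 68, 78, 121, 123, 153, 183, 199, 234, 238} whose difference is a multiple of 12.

The pair (14, 38) works.

Reduce each element mod 12: 11↦11, 14↦2, 38↦2, 46↦10, 63↦3, 64↦4, 68↦8, 78↦6, 121↦1, 123↦3, 153↦9, 183↦3, 199↦7, 234↦6, 238↦10. The residue 2 repeats (at 14 and 38), and 38 − 14 = 24 = 2·12.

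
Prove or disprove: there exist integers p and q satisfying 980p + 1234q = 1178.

Every value of 980p + 1234q is a multiple of gcd(980, 1234) = 2; since 2 ∣ 1178, solutions exist.
Dividing through by 2 reduces the equation to 490p + 617q = 589.
Run the Euclidean algorithm on 617 and 490: 617 = 1·490 + 127, 490 = 3·127 + 109, 127 = 1·109 + 18, 109 = 6·18 + 1, 18 = 18·1 + 0.
Unwinding: 1 = 109 − 6·18 = 109 − 6·(127 − 1·109) = −6·127 + 7·109 = −6·127 + 7·(490 − 3·127) = 7·490 − 27·127 = 7·490 − 27·(617 − 1·490) = −27·617 + 34·490, i.e. 490·34 + 617·(-27) = 1.
Times 589: 490·20026 + 617·(-15903) = 589, so (20026, -15903) solves it.
The general solution is p = 20026 + 617k, q = -15903 − 490k; taking k = -32 gives the smaller pair p = 282, q = -223.
Indeed 980·282 + 1234·(-223) = 276360 − 275182 = 1178.

p = 282, q = -223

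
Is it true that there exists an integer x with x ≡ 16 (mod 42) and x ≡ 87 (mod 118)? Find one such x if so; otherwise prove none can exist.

gcd(42, 118) = 2. If x ≡ 16 (mod 42) and x ≡ 87 (mod 118), then x ≡ 16 (mod 2) and x ≡ 87 (mod 2).
These are incompatible: 16 − 87 = -71 is not divisible by 2.
So no integer satisfies both congruences.

There is no such integer.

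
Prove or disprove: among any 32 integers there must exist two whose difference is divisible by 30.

There are exactly 30 possible remainders on division by 30.
Since 32 > 30, two of the 32 integers must share a residue class by the pigeonhole principle; call them a and b.
Equal remainders mean a − b ≡ 0 (mod 30), so 30 divides their difference.

True.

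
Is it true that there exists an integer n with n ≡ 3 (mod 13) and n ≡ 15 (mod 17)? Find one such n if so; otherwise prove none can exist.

n = 185

The moduli 13 and 17 are coprime, so by the Chinese Remainder Theorem a unique solution modulo 221 exists.
Any solution of the first congruence is n = 3 + 13t; substituting into the second, 13t ≡ 15 − 3 ≡ 12 (mod 17).
Since 13·4 = 52 = 3·17 + 1, the inverse of 13 mod 17 is 4.
Therefore t ≡ 4·12 = 48 ≡ 14 (mod 17).
With t = 14: n = 3 + 13·14 = 185.
Indeed 185 ≡ 3 (mod 13) and 185 ≡ 15 (mod 17).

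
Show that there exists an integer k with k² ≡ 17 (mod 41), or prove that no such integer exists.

There is no such integer.

41 is prime, so by Euler's criterion 17 is a square mod 41 iff 17^((41−1)/2) = 17^20 ≡ 1 (mod 41).
Squaring successively (mod 41): 17^2 = 289 ≡ 2; 17^4 ≡ 2² = 4 ≡ 4; 17^8 ≡ 4² = 16 ≡ 16; 17^16 ≡ 16² = 256 ≡ 10.
Since 20 = 16 + 4, 17^20 ≡ 10 · 4; multiplying out mod 41: 10·4 = 40 ≡ 40. Thus 17^20 ≡ 40 ≡ −1 (mod 41).
The value −1 means 17 is a non-residue modulo 41, so k² ≡ 17 (mod 41) is impossible.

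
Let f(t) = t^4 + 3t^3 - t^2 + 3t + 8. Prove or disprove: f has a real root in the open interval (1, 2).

f(1) = 14 and f(2) = 50, both positive, so a sign-change argument is unavailable; we show f keeps this sign on the whole interval.
Shift to the endpoint 1: with t = 1 + u (0 < u < 1), one computes f(1 + u) = u^4 + 7u^3 + 14u^2 + 14u + 14.
The nonzero coefficients here are all positive, so for u > 0 every term is positive (or zero), and the constant term 14 is strictly positive.
Therefore f(t) > 0 throughout (1, 2), and f has no zero there.

f has no root in that interval.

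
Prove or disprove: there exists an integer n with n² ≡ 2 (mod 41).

n = 24

n = 24 works: 24² = 576, and 576 − 2 = 574 = 14·41.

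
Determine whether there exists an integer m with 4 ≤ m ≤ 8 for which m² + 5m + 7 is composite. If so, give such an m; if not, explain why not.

m = 8

At m = 8: 8² + 5·8 + 7 = 111 = 3·37, which is composite.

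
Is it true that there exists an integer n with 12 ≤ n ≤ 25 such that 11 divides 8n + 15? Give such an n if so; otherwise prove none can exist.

n = 16

At n = 16 we get 8·16 + 15 = 143, and 143 = 11·13.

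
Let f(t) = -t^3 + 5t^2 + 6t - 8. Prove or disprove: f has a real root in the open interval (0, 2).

Yes, f has a root in the interval.

f(0) = -8 and f(2) = 16, which have opposite signs.
f is continuous everywhere (it is a polynomial), in particular on [0, 2].
By the Intermediate Value Theorem, f takes the value 0 somewhere in the open interval.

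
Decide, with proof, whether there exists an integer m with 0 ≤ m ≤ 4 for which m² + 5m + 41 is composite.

At m = 4: 4² + 5·4 + 41 = 77 = 7·11, which is composite.

m = 4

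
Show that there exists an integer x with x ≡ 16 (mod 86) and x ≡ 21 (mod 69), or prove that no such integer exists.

gcd(86, 69) = 1, so the Chinese Remainder Theorem guarantees exactly one residue class mod 5934 satisfying both.
Write x = 16 + 86t and require 16 + 86t ≡ 21 (mod 69), i.e. 86t ≡ 5 (mod 69).
86 ≡ 17 (mod 69), so this reads 17t ≡ 5 (mod 69). Since 17·65 = 1105 = 16·69 + 1, the inverse of 17 mod 69 is 65.
Multiplying by 65: t ≡ 65·5 = 325 ≡ 49 (mod 69).
With t = 49: x = 16 + 86·49 = 4230.
Verify: 4230 = 49·86 + 16 and 4230 = 61·69 + 21. ✓

x = 4230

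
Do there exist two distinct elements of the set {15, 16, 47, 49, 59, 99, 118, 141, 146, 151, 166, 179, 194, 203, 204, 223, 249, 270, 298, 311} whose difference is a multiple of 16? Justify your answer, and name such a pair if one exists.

Yes: 15 and 47.

Both 15 and 47 leave remainder 15 on division by 16; their difference 32 = 2·16 is a multiple of 16.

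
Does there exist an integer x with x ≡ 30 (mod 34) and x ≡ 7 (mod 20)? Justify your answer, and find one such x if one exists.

Reduce both congruences modulo 2, which divides 34 and 20: they say x ≡ 30 (mod 2) and x ≡ 7 (mod 2).
However 30 ≡ 0 and 7 ≡ 1 (mod 2), and 0 ≠ 1.
Hence the system has no solution.

No, no such integer exists.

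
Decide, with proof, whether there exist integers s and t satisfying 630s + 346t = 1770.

s = 44, t = -75

Since gcd(630, 346) = 2 and 1770 = 2·885, Bézout's identity guarantees a solution.
Dividing through by 2 reduces the equation to 315s + 173t = 885.
Euclidean algorithm: 315 = 1·173 + 142, 173 = 1·142 + 31, 142 = 4·31 + 18, 31 = 1·18 + 13, 18 = 1·13 + 5, 13 = 2·5 + 3, 5 = 1·3 + 2, 3 = 1·2 + 1, 2 = 2·1 + 0.
Back-substituting, 1 = 3 − 1·2 = 3 − (5 − 1·3) = −5 + 2·3 = −5 + 2·(13 − 2·5) = 2·13 − 5·5 = 2·13 − 5·(18 − 1·13) = −5·18 + 7·13 = −5·18 + 7·(31 − 1·18) = 7·31 − 12·18 = 7·31 − 12·(142 − 4·31) = −12·142 + 55·31 = −12·142 + 55·(173 − 1·142) = 55·173 − 67·142 = 55·173 − 67·(315 − 1·173) = −67·315 + 122·173; that is, 315·(-67) + 173·122 = 1.
Multiplying through by 885: s = (-67)·885 = -59295, t = 122·885 = 107970 is a solution.
Adding 343·173 to s and subtracting 343·315 from t gives the tidier solution (44, -75).
Check: 630·44 + 346·(-75) = 27720 − 25950 = 1770. ✓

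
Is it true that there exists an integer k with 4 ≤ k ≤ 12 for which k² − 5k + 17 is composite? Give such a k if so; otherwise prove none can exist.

The values for k = 4, 5, …, 12 are 13, 17, 23, 31, 41, 53, 67, 83, 101, and each of these is prime.
So no value in the range makes the expression composite.

No such integer k in that range exists.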